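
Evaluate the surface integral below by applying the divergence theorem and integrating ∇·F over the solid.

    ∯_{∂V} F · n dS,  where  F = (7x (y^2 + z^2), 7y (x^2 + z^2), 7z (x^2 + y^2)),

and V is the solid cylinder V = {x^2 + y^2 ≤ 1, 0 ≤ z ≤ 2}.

By the divergence theorem,

    ∯_{∂V} F · n dS = ∭_V (∇ · F) dV.

Compute the divergence:
    ∇ · F = ∂F_x/∂x + ∂F_y/∂y + ∂F_z/∂z = 7y^2 + 7z^2 + 7x^2 + 7z^2 + 7x^2 + 7y^2 = 14x^2 + 14y^2 + 14z^2.

In cylindrical coordinates, x = r cos(θ), y = r sin(θ), z = z, dV = r dr dθ dz, with 0 ≤ r ≤ 1, 0 ≤ θ ≤ 2π, 0 ≤ z ≤ 2.

The integrand, after substitution and multiplying by the volume element, becomes (14r^2 + 14z^2) · r, so

    ∭_V (∇·F) dV = ∫_0^{2π} ∫_0^{1} ∫_0^{2} (14r^2 + 14z^2) · r dz dr dθ.

Inner (z from 0 to 2): 28r (r^2 + 4/3).
Middle (r from 0 to 1): 77/3.
Outer (θ from 0 to 2π): 154π/3.

Therefore ∯_{∂V} F · n dS = 154π/3.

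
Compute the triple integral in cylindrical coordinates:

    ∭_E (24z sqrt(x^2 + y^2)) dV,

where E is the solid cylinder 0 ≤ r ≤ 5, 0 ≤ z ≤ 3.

In cylindrical coordinates, x = r cos(θ), y = r sin(θ), z = z, and dV = r dr dθ dz.

The integrand becomes 24r z, so

    ∭_E (24z sqrt(x^2 + y^2)) dV = ∫_{0}^{2π} ∫_{0}^{5} ∫_{0}^{3} (24r z) · r dz dr dθ.

Inner (z): 108r^2.
Middle (r from 0 to 5): 4500.
Outer (θ): 9000π.

Therefore the triple integral equals 9000π.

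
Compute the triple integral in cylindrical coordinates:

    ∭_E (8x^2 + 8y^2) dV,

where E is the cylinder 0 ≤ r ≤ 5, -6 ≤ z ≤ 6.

In cylindrical coordinates, x = r cos(θ), y = r sin(θ), z = z, and dV = r dr dθ dz.

The integrand becomes 8r^2, so

    ∭_E (8x^2 + 8y^2) dV = ∫_{0}^{2π} ∫_{0}^{5} ∫_{-6}^{6} (8r^2) · r dz dr dθ.

Inner (z): 96r^3.
Middle (r from 0 to 5): 15000.
Outer (θ): 30000π.

Therefore the triple integral equals 30000π.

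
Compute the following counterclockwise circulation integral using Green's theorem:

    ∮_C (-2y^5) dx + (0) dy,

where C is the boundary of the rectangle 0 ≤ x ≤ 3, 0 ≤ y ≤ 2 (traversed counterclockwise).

Green's theorem converts the closed line integral into a double integral over the enclosed region D:

    ∮_C P dx + Q dy = ∬_D (∂Q/∂x - ∂P/∂y) dA.

Here P = -2y^5, Q = 0, so

    ∂Q/∂x = 0,    ∂P/∂y = -10y^4,
    ∂Q/∂x - ∂P/∂y = 10y^4.

D is the region 0 ≤ x ≤ 3, 0 ≤ y ≤ 2. Evaluating the double integral:

    ∬_D (10y^4) dA = ∫_0^{3} ∫_0^{2} (10y^4) dy dx.

Inner (y from 0 to 2): 64.
Outer (x from 0 to 3): 192.

Therefore ∮_C P dx + Q dy = 192.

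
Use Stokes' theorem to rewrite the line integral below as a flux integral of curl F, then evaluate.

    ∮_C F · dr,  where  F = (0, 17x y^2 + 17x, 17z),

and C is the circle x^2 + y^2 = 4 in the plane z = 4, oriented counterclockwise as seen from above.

Let S be the flat disk x^2 + y^2 ≤ 4 in the plane z = 4, with upward unit normal n̂ = ẑ. By Stokes' theorem,

    ∮_C F · dr = ∬_S (∇ × F) · n̂ dS = ∬_D (curl F)_z dA,

where D is the disk x^2 + y^2 ≤ 4.

Compute the curl of F = (0, 17x y^2 + 17x, 17z):
    (∇ × F)_x = ∂F_z/∂y - ∂F_y/∂z = 0,
    (∇ × F)_y = ∂F_x/∂z - ∂F_z/∂x = 0,
    (∇ × F)_z = ∂F_y/∂x - ∂F_x/∂y = 17y^2 + 17.

On z = 4, (curl F)_z = 17y^2 + 17.

Convert to polar (x = r cos θ, y = r sin θ, dA = r dr dθ); the integrand becomes 17r^2sin(θ)^2 + 17, so

    ∬_D (curl F)_z dA = ∫_0^{2π} ∫_0^{2} (17r^2sin(θ)^2 + 17) · r dr dθ.

Inner (r from 0 to 2): 68 - 34cos(2θ).
Outer (θ from 0 to 2π): 136π.

Therefore ∮_C F · dr = 136π.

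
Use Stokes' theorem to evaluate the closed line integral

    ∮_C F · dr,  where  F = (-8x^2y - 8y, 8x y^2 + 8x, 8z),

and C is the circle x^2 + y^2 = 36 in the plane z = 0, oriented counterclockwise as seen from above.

Let S be the flat disk x^2 + y^2 ≤ 36 in the plane z = 0, with upward unit normal n̂ = ẑ. By Stokes' theorem,

    ∮_C F · dr = ∬_S (∇ × F) · n̂ dS = ∬_D (curl F)_z dA,

where D is the disk x^2 + y^2 ≤ 36.

Compute the curl of F = (-8x^2y - 8y, 8x y^2 + 8x, 8z):
    (∇ × F)_x = ∂F_z/∂y - ∂F_y/∂z = 0,
    (∇ × F)_y = ∂F_x/∂z - ∂F_z/∂x = 0,
    (∇ × F)_z = ∂F_y/∂x - ∂F_x/∂y = 8x^2 + 8y^2 + 16.

On z = 0, (curl F)_z = 8x^2 + 8y^2 + 16.

Convert to polar (x = r cos θ, y = r sin θ, dA = r dr dθ); the integrand becomes 8r^2 + 16, so

    ∬_D (curl F)_z dA = ∫_0^{2π} ∫_0^{6} (8r^2 + 16) · r dr dθ.

Inner (r from 0 to 6): 2880.
Outer (θ from 0 to 2π): 5760π.

Therefore ∮_C F · dr = 5760π.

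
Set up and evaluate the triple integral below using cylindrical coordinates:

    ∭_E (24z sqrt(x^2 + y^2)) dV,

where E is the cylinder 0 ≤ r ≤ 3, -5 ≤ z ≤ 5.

In cylindrical coordinates, x = r cos(θ), y = r sin(θ), z = z, and dV = r dr dθ dz.

The integrand becomes 24r z, so

    ∭_E (24z sqrt(x^2 + y^2)) dV = ∫_{0}^{2π} ∫_{0}^{3} ∫_{-5}^{5} (24r z) · r dz dr dθ.

Inner (z): 0.
Middle (r from 0 to 3): 0.
Outer (θ): 0.

Therefore the triple integral equals 0.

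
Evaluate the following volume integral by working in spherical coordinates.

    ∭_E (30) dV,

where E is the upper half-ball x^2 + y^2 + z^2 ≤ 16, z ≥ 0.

In spherical coordinates, x = ρ sin(φ) cos(θ), y = ρ sin(φ) sin(θ), z = ρ cos(φ), and dV = ρ^2 sin(φ) dρ dφ dθ.

The integrand becomes 30, so

    ∭_E (30) dV = ∫_{0}^{2π} ∫_{0}^{π/2} ∫_{0}^{4} (30) · ρ^2 sin(φ) dρ dφ dθ.

Inner (ρ): 640sin(φ).
Middle (φ): 640.
Outer (θ): 1280π.

Therefore the triple integral equals 1280π.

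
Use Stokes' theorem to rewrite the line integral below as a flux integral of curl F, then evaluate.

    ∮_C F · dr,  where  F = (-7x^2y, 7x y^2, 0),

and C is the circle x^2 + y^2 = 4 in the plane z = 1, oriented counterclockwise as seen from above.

Let S be the flat disk x^2 + y^2 ≤ 4 in the plane z = 1, with upward unit normal n̂ = ẑ. By Stokes' theorem,

    ∮_C F · dr = ∬_S (∇ × F) · n̂ dS = ∬_D (curl F)_z dA,

where D is the disk x^2 + y^2 ≤ 4.

Compute the curl of F = (-7x^2y, 7x y^2, 0):
    (∇ × F)_x = ∂F_z/∂y - ∂F_y/∂z = 0,
    (∇ × F)_y = ∂F_x/∂z - ∂F_z/∂x = 0,
    (∇ × F)_z = ∂F_y/∂x - ∂F_x/∂y = 7x^2 + 7y^2.

On z = 1, (curl F)_z = 7x^2 + 7y^2.

Convert to polar (x = r cos θ, y = r sin θ, dA = r dr dθ); the integrand becomes 7r^2, so

    ∬_D (curl F)_z dA = ∫_0^{2π} ∫_0^{2} (7r^2) · r dr dθ.

Inner (r from 0 to 2): 28.
Outer (θ from 0 to 2π): 56π.

Therefore ∮_C F · dr = 56π.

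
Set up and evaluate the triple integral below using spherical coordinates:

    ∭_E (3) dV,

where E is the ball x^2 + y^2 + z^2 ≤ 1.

In spherical coordinates, x = ρ sin(φ) cos(θ), y = ρ sin(φ) sin(θ), z = ρ cos(φ), and dV = ρ^2 sin(φ) dρ dφ dθ.

The integrand becomes 3, so

    ∭_E (3) dV = ∫_{0}^{2π} ∫_{0}^{π} ∫_{0}^{1} (3) · ρ^2 sin(φ) dρ dφ dθ.

Inner (ρ): sin(φ).
Middle (φ): 2.
Outer (θ): 4π.

Therefore the triple integral equals 4π.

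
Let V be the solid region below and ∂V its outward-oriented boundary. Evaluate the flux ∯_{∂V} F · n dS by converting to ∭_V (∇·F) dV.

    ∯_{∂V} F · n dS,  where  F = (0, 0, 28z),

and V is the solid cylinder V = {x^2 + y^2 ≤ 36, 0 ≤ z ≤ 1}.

By the divergence theorem,

    ∯_{∂V} F · n dS = ∭_V (∇ · F) dV.

Compute the divergence:
    ∇ · F = ∂F_x/∂x + ∂F_y/∂y + ∂F_z/∂z = 0 + 0 + 28 = 28.

In cylindrical coordinates, x = r cos(θ), y = r sin(θ), z = z, dV = r dr dθ dz, with 0 ≤ r ≤ 6, 0 ≤ θ ≤ 2π, 0 ≤ z ≤ 1.

The integrand, after substitution and multiplying by the volume element, becomes (28) · r, so

    ∭_V (∇·F) dV = ∫_0^{2π} ∫_0^{6} ∫_0^{1} (28) · r dz dr dθ.

Inner (z from 0 to 1): 28r.
Middle (r from 0 to 6): 504.
Outer (θ from 0 to 2π): 1008π.

Therefore ∯_{∂V} F · n dS = 1008π.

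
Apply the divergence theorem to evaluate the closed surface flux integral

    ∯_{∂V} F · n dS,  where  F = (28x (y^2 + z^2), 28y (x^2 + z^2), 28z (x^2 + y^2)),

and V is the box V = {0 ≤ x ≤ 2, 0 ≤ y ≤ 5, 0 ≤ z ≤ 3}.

By the divergence theorem,

    ∯_{∂V} F · n dS = ∭_V (∇ · F) dV.

Compute the divergence:
    ∇ · F = ∂F_x/∂x + ∂F_y/∂y + ∂F_z/∂z = 28y^2 + 28z^2 + 28x^2 + 28z^2 + 28x^2 + 28y^2 = 56x^2 + 56y^2 + 56z^2.

V is a rectangular box, so dV = dx dy dz with 0 ≤ x ≤ 2, 0 ≤ y ≤ 5, 0 ≤ z ≤ 3.

Integrate (56x^2 + 56y^2 + 56z^2) over V as an iterated integral:

    ∭_V (∇·F) dV = ∫_0^{2} ∫_0^{5} ∫_0^{3} (56x^2 + 56y^2 + 56z^2) dz dy dx.

Inner (z from 0 to 3): 168x^2 + 168y^2 + 504.
Middle (y from 0 to 5): 840x^2 + 9520.
Outer (x from 0 to 2): 21280.

Therefore ∯_{∂V} F · n dS = 21280.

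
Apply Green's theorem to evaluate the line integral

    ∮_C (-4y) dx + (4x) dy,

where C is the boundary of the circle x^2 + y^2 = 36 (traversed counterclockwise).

Green's theorem converts the closed line integral into a double integral over the enclosed region D:

    ∮_C P dx + Q dy = ∬_D (∂Q/∂x - ∂P/∂y) dA.

Here P = -4y, Q = 4x, so

    ∂Q/∂x = 4,    ∂P/∂y = -4,
    ∂Q/∂x - ∂P/∂y = 8.

D is the region x^2 + y^2 ≤ 36. Evaluating the double integral:

In polar coordinates (x = r cos θ, y = r sin θ, dA = r dr dθ) the integrand becomes 8, so

    ∬_D (8) dA = ∫_0^{2π} ∫_0^{6} (8) · r dr dθ.

Inner (r from 0 to 6): 144.
Outer (θ from 0 to 2π): 288π.

Therefore ∮_C P dx + Q dy = 288π.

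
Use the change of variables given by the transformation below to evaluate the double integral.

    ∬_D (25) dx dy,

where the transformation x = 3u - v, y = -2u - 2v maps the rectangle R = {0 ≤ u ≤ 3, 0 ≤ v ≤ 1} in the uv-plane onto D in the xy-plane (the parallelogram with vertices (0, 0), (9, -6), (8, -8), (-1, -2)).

Compute the Jacobian determinant of (x, y) with respect to (u, v):

    ∂(x,y)/∂(u,v) = | 3  -1 | = (3)(-2) - (-1)(-2) = -8.
                   | -2  -2 |

Its absolute value is |J| = 8 (the area scaling factor).

Substituting x = 3u - v, y = -2u - 2v into the integrand,

    25 → 25,

so the integral becomes

    ∬_R (25) · |J| du dv = ∫_0^3 ∫_0^1 (200) dv du.

Inner (v): 200.
Outer (u): 600.

Therefore ∬_D (25) dx dy = 600.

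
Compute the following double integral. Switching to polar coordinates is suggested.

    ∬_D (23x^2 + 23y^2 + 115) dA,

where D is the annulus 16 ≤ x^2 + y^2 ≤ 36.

The region D is 4 ≤ r ≤ 6, 0 ≤ θ ≤ 2π in polar coordinates, where x = r cos(θ), y = r sin(θ), and dA = r dr dθ.

Under the substitution, the integrand becomes 23r^2 + 115, so

    ∬_D (23x^2 + 23y^2 + 115) dA = ∫_{0}^{2π} ∫_{4}^{6} (23r^2 + 115) · r dr dθ.

Inner integral (in r): ∫_{4}^{6} (23r^2 + 115) · r dr = 7130.

Outer integral (in θ): ∫_{0}^{2π} (7130) dθ = 14260π.

Therefore ∬_D (23x^2 + 23y^2 + 115) dA = 14260π.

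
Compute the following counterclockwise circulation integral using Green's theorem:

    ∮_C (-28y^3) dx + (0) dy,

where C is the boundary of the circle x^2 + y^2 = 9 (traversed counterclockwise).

Green's theorem converts the closed line integral into a double integral over the enclosed region D:

    ∮_C P dx + Q dy = ∬_D (∂Q/∂x - ∂P/∂y) dA.

Here P = -28y^3, Q = 0, so

    ∂Q/∂x = 0,    ∂P/∂y = -84y^2,
    ∂Q/∂x - ∂P/∂y = 84y^2.

D is the region x^2 + y^2 ≤ 9. Evaluating the double integral:

In polar coordinates (x = r cos θ, y = r sin θ, dA = r dr dθ) the integrand becomes 84r^2sin(θ)^2, so

    ∬_D (84y^2) dA = ∫_0^{2π} ∫_0^{3} (84r^2sin(θ)^2) · r dr dθ.

Inner (r from 0 to 3): 1701sin(θ)^2.
Outer (θ from 0 to 2π): 1701π.

Therefore ∮_C P dx + Q dy = 1701π.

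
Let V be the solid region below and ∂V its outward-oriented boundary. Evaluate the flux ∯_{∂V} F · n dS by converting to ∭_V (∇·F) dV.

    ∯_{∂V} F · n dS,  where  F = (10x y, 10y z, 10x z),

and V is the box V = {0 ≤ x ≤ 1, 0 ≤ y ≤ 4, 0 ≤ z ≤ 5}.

By the divergence theorem,

    ∯_{∂V} F · n dS = ∭_V (∇ · F) dV.

Compute the divergence:
    ∇ · F = ∂F_x/∂x + ∂F_y/∂y + ∂F_z/∂z = 10y + 10z + 10x = 10x + 10y + 10z.

V is a rectangular box, so dV = dx dy dz with 0 ≤ x ≤ 1, 0 ≤ y ≤ 4, 0 ≤ z ≤ 5.

Integrate (10x + 10y + 10z) over V as an iterated integral:

    ∭_V (∇·F) dV = ∫_0^{1} ∫_0^{4} ∫_0^{5} (10x + 10y + 10z) dz dy dx.

Inner (z from 0 to 5): 50x + 50y + 125.
Middle (y from 0 to 4): 200x + 900.
Outer (x from 0 to 1): 1000.

Therefore ∯_{∂V} F · n dS = 1000.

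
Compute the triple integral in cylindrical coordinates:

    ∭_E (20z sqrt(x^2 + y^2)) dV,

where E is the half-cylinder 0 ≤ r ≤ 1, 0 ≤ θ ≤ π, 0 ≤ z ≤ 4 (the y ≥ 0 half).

In cylindrical coordinates, x = r cos(θ), y = r sin(θ), z = z, and dV = r dr dθ dz.

The integrand becomes 20r z, so

    ∭_E (20z sqrt(x^2 + y^2)) dV = ∫_{0}^{π} ∫_{0}^{1} ∫_{0}^{4} (20r z) · r dz dr dθ.

Inner (z): 160r^2.
Middle (r from 0 to 1): 160/3.
Outer (θ): 160π/3.

Therefore the triple integral equals 160π/3.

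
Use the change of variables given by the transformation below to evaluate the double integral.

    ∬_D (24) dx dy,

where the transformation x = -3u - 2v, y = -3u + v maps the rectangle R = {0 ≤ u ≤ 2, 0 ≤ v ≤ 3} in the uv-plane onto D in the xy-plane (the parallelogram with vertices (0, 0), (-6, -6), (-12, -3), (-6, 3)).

Compute the Jacobian determinant of (x, y) with respect to (u, v):

    ∂(x,y)/∂(u,v) = | -3  -2 | = (-3)(1) - (-2)(-3) = -9.
                   | -3  1 |

Its absolute value is |J| = 9 (the area scaling factor).

Substituting x = -3u - 2v, y = -3u + v into the integrand,

    24 → 24,

so the integral becomes

    ∬_R (24) · |J| du dv = ∫_0^2 ∫_0^3 (216) dv du.

Inner (v): 648.
Outer (u): 1296.

Therefore ∬_D (24) dx dy = 1296.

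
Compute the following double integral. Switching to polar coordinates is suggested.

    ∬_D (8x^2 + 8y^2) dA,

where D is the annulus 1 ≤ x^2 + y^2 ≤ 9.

The region D is 1 ≤ r ≤ 3, 0 ≤ θ ≤ 2π in polar coordinates, where x = r cos(θ), y = r sin(θ), and dA = r dr dθ.

Under the substitution, the integrand becomes 8r^2, so

    ∬_D (8x^2 + 8y^2) dA = ∫_{0}^{2π} ∫_{1}^{3} (8r^2) · r dr dθ.

Inner integral (in r): ∫_{1}^{3} (8r^2) · r dr = 160.

Outer integral (in θ): ∫_{0}^{2π} (160) dθ = 320π.

Therefore ∬_D (8x^2 + 8y^2) dA = 320π.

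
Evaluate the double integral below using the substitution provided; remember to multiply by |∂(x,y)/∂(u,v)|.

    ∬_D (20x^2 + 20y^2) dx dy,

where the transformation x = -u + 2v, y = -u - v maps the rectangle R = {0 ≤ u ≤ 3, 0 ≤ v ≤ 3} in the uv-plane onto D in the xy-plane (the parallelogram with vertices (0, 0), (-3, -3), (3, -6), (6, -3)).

Compute the Jacobian determinant of (x, y) with respect to (u, v):

    ∂(x,y)/∂(u,v) = | -1  2 | = (-1)(-1) - (2)(-1) = 3.
                   | -1  -1 |

Its absolute value is |J| = 3 (the area scaling factor).

Substituting x = -u + 2v, y = -u - v into the integrand,

    20x^2 + 20y^2 → 40u^2 - 40u v + 100v^2,

so the integral becomes

    ∬_R (40u^2 - 40u v + 100v^2) · |J| du dv = ∫_0^3 ∫_0^3 (120u^2 - 120u v + 300v^2) dv du.

Inner (v): 360u^2 - 540u + 2700.
Outer (u): 8910.

Therefore ∬_D (20x^2 + 20y^2) dx dy = 8910.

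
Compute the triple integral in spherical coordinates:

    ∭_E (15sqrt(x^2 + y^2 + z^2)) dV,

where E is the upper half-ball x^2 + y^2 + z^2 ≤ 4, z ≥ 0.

In spherical coordinates, x = ρ sin(φ) cos(θ), y = ρ sin(φ) sin(θ), z = ρ cos(φ), and dV = ρ^2 sin(φ) dρ dφ dθ.

The integrand becomes 15ρ, so

    ∭_E (15sqrt(x^2 + y^2 + z^2)) dV = ∫_{0}^{2π} ∫_{0}^{π/2} ∫_{0}^{2} (15ρ) · ρ^2 sin(φ) dρ dφ dθ.

Inner (ρ): 60sin(φ).
Middle (φ): 60.
Outer (θ): 120π.

Therefore the triple integral equals 120π.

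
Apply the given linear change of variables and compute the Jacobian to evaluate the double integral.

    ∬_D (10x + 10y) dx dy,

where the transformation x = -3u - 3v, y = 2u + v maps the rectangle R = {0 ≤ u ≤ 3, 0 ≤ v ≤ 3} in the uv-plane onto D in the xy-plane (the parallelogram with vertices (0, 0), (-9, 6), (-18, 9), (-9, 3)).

Compute the Jacobian determinant of (x, y) with respect to (u, v):

    ∂(x,y)/∂(u,v) = | -3  -3 | = (-3)(1) - (-3)(2) = 3.
                   | 2  1 |

Its absolute value is |J| = 3 (the area scaling factor).

Substituting x = -3u - 3v, y = 2u + v into the integrand,

    10x + 10y → -10u - 20v,

so the integral becomes

    ∬_R (-10u - 20v) · |J| du dv = ∫_0^3 ∫_0^3 (-30u - 60v) dv du.

Inner (v): -90u - 270.
Outer (u): -1215.

Therefore ∬_D (10x + 10y) dx dy = -1215.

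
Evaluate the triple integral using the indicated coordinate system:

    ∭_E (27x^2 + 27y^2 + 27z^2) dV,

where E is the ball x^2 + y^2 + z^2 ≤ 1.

In spherical coordinates, x = ρ sin(φ) cos(θ), y = ρ sin(φ) sin(θ), z = ρ cos(φ), and dV = ρ^2 sin(φ) dρ dφ dθ.

The integrand becomes 27ρ^2, so

    ∭_E (27x^2 + 27y^2 + 27z^2) dV = ∫_{0}^{2π} ∫_{0}^{π} ∫_{0}^{1} (27ρ^2) · ρ^2 sin(φ) dρ dφ dθ.

Inner (ρ): 27sin(φ)/5.
Middle (φ): 54/5.
Outer (θ): 108π/5.

Therefore the triple integral equals 108π/5.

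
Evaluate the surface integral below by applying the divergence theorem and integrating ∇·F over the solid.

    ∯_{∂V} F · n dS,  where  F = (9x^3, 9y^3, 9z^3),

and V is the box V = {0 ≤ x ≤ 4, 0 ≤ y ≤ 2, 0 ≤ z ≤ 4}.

By the divergence theorem,

    ∯_{∂V} F · n dS = ∭_V (∇ · F) dV.

Compute the divergence:
    ∇ · F = ∂F_x/∂x + ∂F_y/∂y + ∂F_z/∂z = 27x^2 + 27y^2 + 27z^2.

V is a rectangular box, so dV = dx dy dz with 0 ≤ x ≤ 4, 0 ≤ y ≤ 2, 0 ≤ z ≤ 4.

Integrate (27x^2 + 27y^2 + 27z^2) over V as an iterated integral:

    ∭_V (∇·F) dV = ∫_0^{4} ∫_0^{2} ∫_0^{4} (27x^2 + 27y^2 + 27z^2) dz dy dx.

Inner (z from 0 to 4): 108x^2 + 108y^2 + 576.
Middle (y from 0 to 2): 216x^2 + 1440.
Outer (x from 0 to 4): 10368.

Therefore ∯_{∂V} F · n dS = 10368.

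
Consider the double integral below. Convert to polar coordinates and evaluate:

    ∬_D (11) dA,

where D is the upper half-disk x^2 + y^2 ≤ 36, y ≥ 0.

The region D is 0 ≤ r ≤ 6, 0 ≤ θ ≤ π in polar coordinates, where x = r cos(θ), y = r sin(θ), and dA = r dr dθ.

Under the substitution, the integrand becomes 11, so

    ∬_D (11) dA = ∫_{0}^{π} ∫_{0}^{6} (11) · r dr dθ.

Inner integral (in r): ∫_{0}^{6} (11) · r dr = 198.

Outer integral (in θ): ∫_{0}^{π} (198) dθ = 198π.

Therefore ∬_D (11) dA = 198π.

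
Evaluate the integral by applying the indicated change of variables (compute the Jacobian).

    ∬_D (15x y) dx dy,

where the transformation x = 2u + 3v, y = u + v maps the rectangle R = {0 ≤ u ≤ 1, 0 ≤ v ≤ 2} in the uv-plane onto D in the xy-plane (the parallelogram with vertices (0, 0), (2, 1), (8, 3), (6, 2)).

Compute the Jacobian determinant of (x, y) with respect to (u, v):

    ∂(x,y)/∂(u,v) = | 2  3 | = (2)(1) - (3)(1) = -1.
                   | 1  1 |

Its absolute value is |J| = 1 (the area scaling factor).

Substituting x = 2u + 3v, y = u + v into the integrand,

    15x y → 30u^2 + 75u v + 45v^2,

so the integral becomes

    ∬_R (30u^2 + 75u v + 45v^2) · |J| du dv = ∫_0^1 ∫_0^2 (30u^2 + 75u v + 45v^2) dv du.

Inner (v): 60u^2 + 150u + 120.
Outer (u): 215.

Therefore ∬_D (15x y) dx dy = 215.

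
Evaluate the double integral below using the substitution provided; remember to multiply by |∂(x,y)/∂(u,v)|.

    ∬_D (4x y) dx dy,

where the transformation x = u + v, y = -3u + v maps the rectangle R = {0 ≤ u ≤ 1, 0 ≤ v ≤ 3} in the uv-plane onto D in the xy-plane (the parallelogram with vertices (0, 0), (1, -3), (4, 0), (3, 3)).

Compute the Jacobian determinant of (x, y) with respect to (u, v):

    ∂(x,y)/∂(u,v) = | 1  1 | = (1)(1) - (1)(-3) = 4.
                   | -3  1 |

Its absolute value is |J| = 4 (the area scaling factor).

Substituting x = u + v, y = -3u + v into the integrand,

    4x y → -12u^2 - 8u v + 4v^2,

so the integral becomes

    ∬_R (-12u^2 - 8u v + 4v^2) · |J| du dv = ∫_0^1 ∫_0^3 (-48u^2 - 32u v + 16v^2) dv du.

Inner (v): -144u^2 - 144u + 144.
Outer (u): 24.

Therefore ∬_D (4x y) dx dy = 24.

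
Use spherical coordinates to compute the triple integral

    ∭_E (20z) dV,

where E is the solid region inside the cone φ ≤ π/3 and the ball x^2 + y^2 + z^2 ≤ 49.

In spherical coordinates, x = ρ sin(φ) cos(θ), y = ρ sin(φ) sin(θ), z = ρ cos(φ), and dV = ρ^2 sin(φ) dρ dφ dθ.

The integrand becomes 20ρ cos(φ), so

    ∭_E (20z) dV = ∫_{0}^{2π} ∫_{0}^{π/3} ∫_{0}^{7} (20ρ cos(φ)) · ρ^2 sin(φ) dρ dφ dθ.

Inner (ρ): 12005sin(2φ)/2.
Middle (φ): 36015/8.
Outer (θ): 36015π/4.

Therefore the triple integral equals 36015π/4.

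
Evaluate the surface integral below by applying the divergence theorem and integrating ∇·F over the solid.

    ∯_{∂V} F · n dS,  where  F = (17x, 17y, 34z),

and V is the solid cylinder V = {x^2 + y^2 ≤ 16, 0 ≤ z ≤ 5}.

By the divergence theorem,

    ∯_{∂V} F · n dS = ∭_V (∇ · F) dV.

Compute the divergence:
    ∇ · F = ∂F_x/∂x + ∂F_y/∂y + ∂F_z/∂z = 17 + 17 + 34 = 68.

In cylindrical coordinates, x = r cos(θ), y = r sin(θ), z = z, dV = r dr dθ dz, with 0 ≤ r ≤ 4, 0 ≤ θ ≤ 2π, 0 ≤ z ≤ 5.

The integrand, after substitution and multiplying by the volume element, becomes (68) · r, so

    ∭_V (∇·F) dV = ∫_0^{2π} ∫_0^{4} ∫_0^{5} (68) · r dz dr dθ.

Inner (z from 0 to 5): 340r.
Middle (r from 0 to 4): 2720.
Outer (θ from 0 to 2π): 5440π.

Therefore ∯_{∂V} F · n dS = 5440π.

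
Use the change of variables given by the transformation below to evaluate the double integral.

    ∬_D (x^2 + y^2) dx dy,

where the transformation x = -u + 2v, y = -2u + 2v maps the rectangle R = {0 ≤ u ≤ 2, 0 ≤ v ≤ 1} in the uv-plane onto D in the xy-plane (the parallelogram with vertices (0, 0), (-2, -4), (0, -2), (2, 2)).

Compute the Jacobian determinant of (x, y) with respect to (u, v):

    ∂(x,y)/∂(u,v) = | -1  2 | = (-1)(2) - (2)(-2) = 2.
                   | -2  2 |

Its absolute value is |J| = 2 (the area scaling factor).

Substituting x = -u + 2v, y = -2u + 2v into the integrand,

    x^2 + y^2 → 5u^2 - 12u v + 8v^2,

so the integral becomes

    ∬_R (5u^2 - 12u v + 8v^2) · |J| du dv = ∫_0^2 ∫_0^1 (10u^2 - 24u v + 16v^2) dv du.

Inner (v): 10u^2 - 12u + 16/3.
Outer (u): 40/3.

Therefore ∬_D (x^2 + y^2) dx dy = 40/3.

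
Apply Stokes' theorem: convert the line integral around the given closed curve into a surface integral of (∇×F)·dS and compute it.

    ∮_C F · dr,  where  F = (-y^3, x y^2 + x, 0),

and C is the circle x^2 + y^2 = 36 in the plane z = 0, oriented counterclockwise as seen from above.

Let S be the flat disk x^2 + y^2 ≤ 36 in the plane z = 0, with upward unit normal n̂ = ẑ. By Stokes' theorem,

    ∮_C F · dr = ∬_S (∇ × F) · n̂ dS = ∬_D (curl F)_z dA,

where D is the disk x^2 + y^2 ≤ 36.

Compute the curl of F = (-y^3, x y^2 + x, 0):
    (∇ × F)_x = ∂F_z/∂y - ∂F_y/∂z = 0,
    (∇ × F)_y = ∂F_x/∂z - ∂F_z/∂x = 0,
    (∇ × F)_z = ∂F_y/∂x - ∂F_x/∂y = 4y^2 + 1.

On z = 0, (curl F)_z = 4y^2 + 1.

Convert to polar (x = r cos θ, y = r sin θ, dA = r dr dθ); the integrand becomes 4r^2sin(θ)^2 + 1, so

    ∬_D (curl F)_z dA = ∫_0^{2π} ∫_0^{6} (4r^2sin(θ)^2 + 1) · r dr dθ.

Inner (r from 0 to 6): 1296sin(θ)^2 + 18.
Outer (θ from 0 to 2π): 1332π.

Therefore ∮_C F · dr = 1332π.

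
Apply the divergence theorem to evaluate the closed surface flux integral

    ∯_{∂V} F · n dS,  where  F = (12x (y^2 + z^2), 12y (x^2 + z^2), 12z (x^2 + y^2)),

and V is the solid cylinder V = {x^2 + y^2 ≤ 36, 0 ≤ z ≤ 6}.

By the divergence theorem,

    ∯_{∂V} F · n dS = ∭_V (∇ · F) dV.

Compute the divergence:
    ∇ · F = ∂F_x/∂x + ∂F_y/∂y + ∂F_z/∂z = 12y^2 + 12z^2 + 12x^2 + 12z^2 + 12x^2 + 12y^2 = 24x^2 + 24y^2 + 24z^2.

In cylindrical coordinates, x = r cos(θ), y = r sin(θ), z = z, dV = r dr dθ dz, with 0 ≤ r ≤ 6, 0 ≤ θ ≤ 2π, 0 ≤ z ≤ 6.

The integrand, after substitution and multiplying by the volume element, becomes (24r^2 + 24z^2) · r, so

    ∭_V (∇·F) dV = ∫_0^{2π} ∫_0^{6} ∫_0^{6} (24r^2 + 24z^2) · r dz dr dθ.

Inner (z from 0 to 6): 144r (r^2 + 12).
Middle (r from 0 to 6): 77760.
Outer (θ from 0 to 2π): 155520π.

Therefore ∯_{∂V} F · n dS = 155520π.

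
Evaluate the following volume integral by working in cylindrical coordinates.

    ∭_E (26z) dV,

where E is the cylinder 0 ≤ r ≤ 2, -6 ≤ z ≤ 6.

In cylindrical coordinates, x = r cos(θ), y = r sin(θ), z = z, and dV = r dr dθ dz.

The integrand becomes 26z, so

    ∭_E (26z) dV = ∫_{0}^{2π} ∫_{0}^{2} ∫_{-6}^{6} (26z) · r dz dr dθ.

Inner (z): 0.
Middle (r from 0 to 2): 0.
Outer (θ): 0.

Therefore the triple integral equals 0.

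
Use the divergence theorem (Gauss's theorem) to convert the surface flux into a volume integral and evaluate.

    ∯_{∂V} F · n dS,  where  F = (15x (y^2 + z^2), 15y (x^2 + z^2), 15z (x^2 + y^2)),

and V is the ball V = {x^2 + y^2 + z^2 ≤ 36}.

By the divergence theorem,

    ∯_{∂V} F · n dS = ∭_V (∇ · F) dV.

Compute the divergence:
    ∇ · F = ∂F_x/∂x + ∂F_y/∂y + ∂F_z/∂z = 15y^2 + 15z^2 + 15x^2 + 15z^2 + 15x^2 + 15y^2 = 30x^2 + 30y^2 + 30z^2.

In spherical coordinates, x = ρ sin(φ) cos(θ), y = ρ sin(φ) sin(θ), z = ρ cos(φ), dV = ρ^2 sin(φ) dρ dφ dθ, with 0 ≤ ρ ≤ 6, 0 ≤ φ ≤ π, 0 ≤ θ ≤ 2π.

The integrand, after substitution and multiplying by the volume element, becomes (30ρ^2) · ρ^2 sin(φ), so

    ∭_V (∇·F) dV = ∫_0^{2π} ∫_0^{π} ∫_0^{6} (30ρ^2) · ρ^2 sin(φ) dρ dφ dθ.

Inner (ρ from 0 to 6): 46656sin(φ).
Middle (φ from 0 to π): 93312.
Outer (θ from 0 to 2π): 186624π.

Therefore ∯_{∂V} F · n dS = 186624π.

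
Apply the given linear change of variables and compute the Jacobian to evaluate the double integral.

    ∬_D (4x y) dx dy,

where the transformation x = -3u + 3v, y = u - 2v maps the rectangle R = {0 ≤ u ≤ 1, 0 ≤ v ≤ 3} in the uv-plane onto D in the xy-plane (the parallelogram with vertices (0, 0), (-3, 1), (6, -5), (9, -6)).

Compute the Jacobian determinant of (x, y) with respect to (u, v):

    ∂(x,y)/∂(u,v) = | -3  3 | = (-3)(-2) - (3)(1) = 3.
                   | 1  -2 |

Its absolute value is |J| = 3 (the area scaling factor).

Substituting x = -3u + 3v, y = u - 2v into the integrand,

    4x y → -12u^2 + 36u v - 24v^2,

so the integral becomes

    ∬_R (-12u^2 + 36u v - 24v^2) · |J| du dv = ∫_0^1 ∫_0^3 (-36u^2 + 108u v - 72v^2) dv du.

Inner (v): -108u^2 + 486u - 648.
Outer (u): -441.

Therefore ∬_D (4x y) dx dy = -441.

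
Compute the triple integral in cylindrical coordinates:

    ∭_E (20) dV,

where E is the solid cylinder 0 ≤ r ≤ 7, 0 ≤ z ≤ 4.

In cylindrical coordinates, x = r cos(θ), y = r sin(θ), z = z, and dV = r dr dθ dz.

The integrand becomes 20, so

    ∭_E (20) dV = ∫_{0}^{2π} ∫_{0}^{7} ∫_{0}^{4} (20) · r dz dr dθ.

Inner (z): 80r.
Middle (r from 0 to 7): 1960.
Outer (θ): 3920π.

Therefore the triple integral equals 3920π.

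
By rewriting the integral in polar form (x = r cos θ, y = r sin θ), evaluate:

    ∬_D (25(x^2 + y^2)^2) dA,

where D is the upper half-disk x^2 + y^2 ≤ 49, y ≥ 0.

The region D is 0 ≤ r ≤ 7, 0 ≤ θ ≤ π in polar coordinates, where x = r cos(θ), y = r sin(θ), and dA = r dr dθ.

Under the substitution, the integrand becomes 25r^4, so

    ∬_D (25(x^2 + y^2)^2) dA = ∫_{0}^{π} ∫_{0}^{7} (25r^4) · r dr dθ.

Inner integral (in r): ∫_{0}^{7} (25r^4) · r dr = 2941225/6.

Outer integral (in θ): ∫_{0}^{π} (2941225/6) dθ = 2941225π/6.

Therefore ∬_D (25(x^2 + y^2)^2) dA = 2941225π/6.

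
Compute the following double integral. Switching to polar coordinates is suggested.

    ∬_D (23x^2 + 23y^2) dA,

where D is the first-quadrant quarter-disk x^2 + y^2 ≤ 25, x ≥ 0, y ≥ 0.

The region D is 0 ≤ r ≤ 5, 0 ≤ θ ≤ π/2 in polar coordinates, where x = r cos(θ), y = r sin(θ), and dA = r dr dθ.

Under the substitution, the integrand becomes 23r^2, so

    ∬_D (23x^2 + 23y^2) dA = ∫_{0}^{π/2} ∫_{0}^{5} (23r^2) · r dr dθ.

Inner integral (in r): ∫_{0}^{5} (23r^2) · r dr = 14375/4.

Outer integral (in θ): ∫_{0}^{π/2} (14375/4) dθ = 14375π/8.

Therefore ∬_D (23x^2 + 23y^2) dA = 14375π/8.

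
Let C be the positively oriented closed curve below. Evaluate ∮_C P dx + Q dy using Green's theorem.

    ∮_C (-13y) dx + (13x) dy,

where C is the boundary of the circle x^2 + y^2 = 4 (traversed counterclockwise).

Green's theorem converts the closed line integral into a double integral over the enclosed region D:

    ∮_C P dx + Q dy = ∬_D (∂Q/∂x - ∂P/∂y) dA.

Here P = -13y, Q = 13x, so

    ∂Q/∂x = 13,    ∂P/∂y = -13,
    ∂Q/∂x - ∂P/∂y = 26.

D is the region x^2 + y^2 ≤ 4. Evaluating the double integral:

In polar coordinates (x = r cos θ, y = r sin θ, dA = r dr dθ) the integrand becomes 26, so

    ∬_D (26) dA = ∫_0^{2π} ∫_0^{2} (26) · r dr dθ.

Inner (r from 0 to 2): 52.
Outer (θ from 0 to 2π): 104π.

Therefore ∮_C P dx + Q dy = 104π.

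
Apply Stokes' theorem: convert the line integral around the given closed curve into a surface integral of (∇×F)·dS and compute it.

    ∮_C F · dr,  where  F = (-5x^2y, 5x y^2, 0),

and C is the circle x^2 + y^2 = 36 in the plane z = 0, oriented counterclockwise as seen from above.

Let S be the flat disk x^2 + y^2 ≤ 36 in the plane z = 0, with upward unit normal n̂ = ẑ. By Stokes' theorem,

    ∮_C F · dr = ∬_S (∇ × F) · n̂ dS = ∬_D (curl F)_z dA,

where D is the disk x^2 + y^2 ≤ 36.

Compute the curl of F = (-5x^2y, 5x y^2, 0):
    (∇ × F)_x = ∂F_z/∂y - ∂F_y/∂z = 0,
    (∇ × F)_y = ∂F_x/∂z - ∂F_z/∂x = 0,
    (∇ × F)_z = ∂F_y/∂x - ∂F_x/∂y = 5x^2 + 5y^2.

On z = 0, (curl F)_z = 5x^2 + 5y^2.

Convert to polar (x = r cos θ, y = r sin θ, dA = r dr dθ); the integrand becomes 5r^2, so

    ∬_D (curl F)_z dA = ∫_0^{2π} ∫_0^{6} (5r^2) · r dr dθ.

Inner (r from 0 to 6): 1620.
Outer (θ from 0 to 2π): 3240π.

Therefore ∮_C F · dr = 3240π.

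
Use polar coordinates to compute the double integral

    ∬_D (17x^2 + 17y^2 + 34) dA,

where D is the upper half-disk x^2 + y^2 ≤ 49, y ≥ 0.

The region D is 0 ≤ r ≤ 7, 0 ≤ θ ≤ π in polar coordinates, where x = r cos(θ), y = r sin(θ), and dA = r dr dθ.

Under the substitution, the integrand becomes 17r^2 + 34, so

    ∬_D (17x^2 + 17y^2 + 34) dA = ∫_{0}^{π} ∫_{0}^{7} (17r^2 + 34) · r dr dθ.

Inner integral (in r): ∫_{0}^{7} (17r^2 + 34) · r dr = 44149/4.

Outer integral (in θ): ∫_{0}^{π} (44149/4) dθ = 44149π/4.

Therefore ∬_D (17x^2 + 17y^2 + 34) dA = 44149π/4.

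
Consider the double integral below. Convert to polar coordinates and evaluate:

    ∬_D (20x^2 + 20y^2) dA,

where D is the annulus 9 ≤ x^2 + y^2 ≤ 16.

The region D is 3 ≤ r ≤ 4, 0 ≤ θ ≤ 2π in polar coordinates, where x = r cos(θ), y = r sin(θ), and dA = r dr dθ.

Under the substitution, the integrand becomes 20r^2, so

    ∬_D (20x^2 + 20y^2) dA = ∫_{0}^{2π} ∫_{3}^{4} (20r^2) · r dr dθ.

Inner integral (in r): ∫_{3}^{4} (20r^2) · r dr = 875.

Outer integral (in θ): ∫_{0}^{2π} (875) dθ = 1750π.

Therefore ∬_D (20x^2 + 20y^2) dA = 1750π.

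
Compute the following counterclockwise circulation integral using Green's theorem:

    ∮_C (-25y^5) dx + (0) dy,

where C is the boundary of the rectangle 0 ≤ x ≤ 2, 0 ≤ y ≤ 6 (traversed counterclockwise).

Green's theorem converts the closed line integral into a double integral over the enclosed region D:

    ∮_C P dx + Q dy = ∬_D (∂Q/∂x - ∂P/∂y) dA.

Here P = -25y^5, Q = 0, so

    ∂Q/∂x = 0,    ∂P/∂y = -125y^4,
    ∂Q/∂x - ∂P/∂y = 125y^4.

D is the region 0 ≤ x ≤ 2, 0 ≤ y ≤ 6. Evaluating the double integral:

    ∬_D (125y^4) dA = ∫_0^{2} ∫_0^{6} (125y^4) dy dx.

Inner (y from 0 to 6): 194400.
Outer (x from 0 to 2): 388800.

Therefore ∮_C P dx + Q dy = 388800.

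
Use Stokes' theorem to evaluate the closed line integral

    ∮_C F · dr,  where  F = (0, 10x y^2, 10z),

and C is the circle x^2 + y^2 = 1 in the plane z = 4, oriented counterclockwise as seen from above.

Let S be the flat disk x^2 + y^2 ≤ 1 in the plane z = 4, with upward unit normal n̂ = ẑ. By Stokes' theorem,

    ∮_C F · dr = ∬_S (∇ × F) · n̂ dS = ∬_D (curl F)_z dA,

where D is the disk x^2 + y^2 ≤ 1.

Compute the curl of F = (0, 10x y^2, 10z):
    (∇ × F)_x = ∂F_z/∂y - ∂F_y/∂z = 0,
    (∇ × F)_y = ∂F_x/∂z - ∂F_z/∂x = 0,
    (∇ × F)_z = ∂F_y/∂x - ∂F_x/∂y = 10y^2.

On z = 4, (curl F)_z = 10y^2.

Convert to polar (x = r cos θ, y = r sin θ, dA = r dr dθ); the integrand becomes 10r^2sin(θ)^2, so

    ∬_D (curl F)_z dA = ∫_0^{2π} ∫_0^{1} (10r^2sin(θ)^2) · r dr dθ.

Inner (r from 0 to 1): 5sin(θ)^2/2.
Outer (θ from 0 to 2π): 5π/2.

Therefore ∮_C F · dr = 5π/2.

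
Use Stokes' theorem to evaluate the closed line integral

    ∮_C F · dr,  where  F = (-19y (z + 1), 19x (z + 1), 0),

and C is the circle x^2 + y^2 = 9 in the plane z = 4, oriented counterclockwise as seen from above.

Let S be the flat disk x^2 + y^2 ≤ 9 in the plane z = 4, with upward unit normal n̂ = ẑ. By Stokes' theorem,

    ∮_C F · dr = ∬_S (∇ × F) · n̂ dS = ∬_D (curl F)_z dA,

where D is the disk x^2 + y^2 ≤ 9.

Compute the curl of F = (-19y (z + 1), 19x (z + 1), 0):
    (∇ × F)_x = ∂F_z/∂y - ∂F_y/∂z = -19x,
    (∇ × F)_y = ∂F_x/∂z - ∂F_z/∂x = -19y,
    (∇ × F)_z = ∂F_y/∂x - ∂F_x/∂y = 38z + 38.

On z = 4, (curl F)_z = 190.

Convert to polar (x = r cos θ, y = r sin θ, dA = r dr dθ); the integrand becomes 190, so

    ∬_D (curl F)_z dA = ∫_0^{2π} ∫_0^{3} (190) · r dr dθ.

Inner (r from 0 to 3): 855.
Outer (θ from 0 to 2π): 1710π.

Therefore ∮_C F · dr = 1710π.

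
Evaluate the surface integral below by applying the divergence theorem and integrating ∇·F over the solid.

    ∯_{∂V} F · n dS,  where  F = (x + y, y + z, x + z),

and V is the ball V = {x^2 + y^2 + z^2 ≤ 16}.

By the divergence theorem,

    ∯_{∂V} F · n dS = ∭_V (∇ · F) dV.

Compute the divergence:
    ∇ · F = ∂F_x/∂x + ∂F_y/∂y + ∂F_z/∂z = 1 + 1 + 1 = 3.

In spherical coordinates, x = ρ sin(φ) cos(θ), y = ρ sin(φ) sin(θ), z = ρ cos(φ), dV = ρ^2 sin(φ) dρ dφ dθ, with 0 ≤ ρ ≤ 4, 0 ≤ φ ≤ π, 0 ≤ θ ≤ 2π.

The integrand, after substitution and multiplying by the volume element, becomes (3) · ρ^2 sin(φ), so

    ∭_V (∇·F) dV = ∫_0^{2π} ∫_0^{π} ∫_0^{4} (3) · ρ^2 sin(φ) dρ dφ dθ.

Inner (ρ from 0 to 4): 64sin(φ).
Middle (φ from 0 to π): 128.
Outer (θ from 0 to 2π): 256π.

Therefore ∯_{∂V} F · n dS = 256π.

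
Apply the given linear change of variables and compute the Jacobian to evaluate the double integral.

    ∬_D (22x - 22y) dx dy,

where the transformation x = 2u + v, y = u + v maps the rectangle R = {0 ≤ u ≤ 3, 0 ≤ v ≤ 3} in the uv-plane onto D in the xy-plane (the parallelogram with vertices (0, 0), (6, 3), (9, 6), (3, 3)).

Compute the Jacobian determinant of (x, y) with respect to (u, v):

    ∂(x,y)/∂(u,v) = | 2  1 | = (2)(1) - (1)(1) = 1.
                   | 1  1 |

Its absolute value is |J| = 1 (the area scaling factor).

Substituting x = 2u + v, y = u + v into the integrand,

    22x - 22y → 22u,

so the integral becomes

    ∬_R (22u) · |J| du dv = ∫_0^3 ∫_0^3 (22u) dv du.

Inner (v): 66u.
Outer (u): 297.

Therefore ∬_D (22x - 22y) dx dy = 297.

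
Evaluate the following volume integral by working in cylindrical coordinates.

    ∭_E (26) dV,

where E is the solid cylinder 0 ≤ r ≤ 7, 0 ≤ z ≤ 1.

In cylindrical coordinates, x = r cos(θ), y = r sin(θ), z = z, and dV = r dr dθ dz.

The integrand becomes 26, so

    ∭_E (26) dV = ∫_{0}^{2π} ∫_{0}^{7} ∫_{0}^{1} (26) · r dz dr dθ.

Inner (z): 26r.
Middle (r from 0 to 7): 637.
Outer (θ): 1274π.

Therefore the triple integral equals 1274π.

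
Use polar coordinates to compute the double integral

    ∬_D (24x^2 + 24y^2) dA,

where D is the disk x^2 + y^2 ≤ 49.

The region D is 0 ≤ r ≤ 7, 0 ≤ θ ≤ 2π in polar coordinates, where x = r cos(θ), y = r sin(θ), and dA = r dr dθ.

Under the substitution, the integrand becomes 24r^2, so

    ∬_D (24x^2 + 24y^2) dA = ∫_{0}^{2π} ∫_{0}^{7} (24r^2) · r dr dθ.

Inner integral (in r): ∫_{0}^{7} (24r^2) · r dr = 14406.

Outer integral (in θ): ∫_{0}^{2π} (14406) dθ = 28812π.

Therefore ∬_D (24x^2 + 24y^2) dA = 28812π.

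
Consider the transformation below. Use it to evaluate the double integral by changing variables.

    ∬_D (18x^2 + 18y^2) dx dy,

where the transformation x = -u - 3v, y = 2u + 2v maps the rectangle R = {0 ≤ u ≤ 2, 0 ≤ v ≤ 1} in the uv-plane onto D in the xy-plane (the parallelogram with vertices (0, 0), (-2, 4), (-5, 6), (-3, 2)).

Compute the Jacobian determinant of (x, y) with respect to (u, v):

    ∂(x,y)/∂(u,v) = | -1  -3 | = (-1)(2) - (-3)(2) = 4.
                   | 2  2 |

Its absolute value is |J| = 4 (the area scaling factor).

Substituting x = -u - 3v, y = 2u + 2v into the integrand,

    18x^2 + 18y^2 → 90u^2 + 252u v + 234v^2,

so the integral becomes

    ∬_R (90u^2 + 252u v + 234v^2) · |J| du dv = ∫_0^2 ∫_0^1 (360u^2 + 1008u v + 936v^2) dv du.

Inner (v): 360u^2 + 504u + 312.
Outer (u): 2592.

Therefore ∬_D (18x^2 + 18y^2) dx dy = 2592.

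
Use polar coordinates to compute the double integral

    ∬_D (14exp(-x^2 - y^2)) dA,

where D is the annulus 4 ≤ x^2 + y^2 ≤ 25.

The region D is 2 ≤ r ≤ 5, 0 ≤ θ ≤ 2π in polar coordinates, where x = r cos(θ), y = r sin(θ), and dA = r dr dθ.

Under the substitution, the integrand becomes 14exp(-r^2), so

    ∬_D (14exp(-x^2 - y^2)) dA = ∫_{0}^{2π} ∫_{2}^{5} (14exp(-r^2)) · r dr dθ.

Inner integral (in r): ∫_{2}^{5} (14exp(-r^2)) · r dr = -(7 - 7exp(21))exp(-25).

Outer integral (in θ): ∫_{0}^{2π} (-(7 - 7exp(21))exp(-25)) dθ = -14π (1 - exp(21))exp(-25).

Therefore ∬_D (14exp(-x^2 - y^2)) dA = -14π (1 - exp(21))exp(-25).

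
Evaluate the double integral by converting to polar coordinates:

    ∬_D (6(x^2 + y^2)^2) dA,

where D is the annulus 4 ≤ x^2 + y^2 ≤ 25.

The region D is 2 ≤ r ≤ 5, 0 ≤ θ ≤ 2π in polar coordinates, where x = r cos(θ), y = r sin(θ), and dA = r dr dθ.

Under the substitution, the integrand becomes 6r^4, so

    ∬_D (6(x^2 + y^2)^2) dA = ∫_{0}^{2π} ∫_{2}^{5} (6r^4) · r dr dθ.

Inner integral (in r): ∫_{2}^{5} (6r^4) · r dr = 15561.

Outer integral (in θ): ∫_{0}^{2π} (15561) dθ = 31122π.

Therefore ∬_D (6(x^2 + y^2)^2) dA = 31122π.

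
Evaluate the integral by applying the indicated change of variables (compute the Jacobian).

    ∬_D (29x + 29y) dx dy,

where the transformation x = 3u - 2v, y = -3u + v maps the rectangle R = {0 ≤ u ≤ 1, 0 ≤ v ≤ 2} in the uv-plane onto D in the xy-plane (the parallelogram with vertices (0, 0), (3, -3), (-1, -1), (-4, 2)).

Compute the Jacobian determinant of (x, y) with respect to (u, v):

    ∂(x,y)/∂(u,v) = | 3  -2 | = (3)(1) - (-2)(-3) = -3.
                   | -3  1 |

Its absolute value is |J| = 3 (the area scaling factor).

Substituting x = 3u - 2v, y = -3u + v into the integrand,

    29x + 29y → -29v,

so the integral becomes

    ∬_R (-29v) · |J| du dv = ∫_0^1 ∫_0^2 (-87v) dv du.

Inner (v): -174.
Outer (u): -174.

Therefore ∬_D (29x + 29y) dx dy = -174.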